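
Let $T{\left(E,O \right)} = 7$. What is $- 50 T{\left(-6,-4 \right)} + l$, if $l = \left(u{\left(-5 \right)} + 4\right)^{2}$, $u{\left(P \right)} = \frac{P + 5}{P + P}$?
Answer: $-334$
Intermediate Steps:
$u{\left(P \right)} = \frac{5 + P}{2 P}$
$l = 16$ ($l = \left(\frac{5 - 5}{2 \left(-5\right)} + 4\right)^{2} = \left(\frac{1}{2} \left(- \frac{1}{5}\right) 0 + 4\right)^{2} = \left(0 + 4\right)^{2} = 4^{2} = 16$)
$- 50 T{\left(-6,-4 \right)} + l = \left(-50\right) 7 + 16 = -350 + 16 = -334$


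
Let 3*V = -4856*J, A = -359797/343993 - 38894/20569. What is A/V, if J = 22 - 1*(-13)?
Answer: 12467956941/240513523841864 ≈ 5.1839e-5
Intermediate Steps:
J = 35 (J = 22 + 13 = 35)
A = -20779928235/7075592017 (A = -359797*1/343993 - 38894*1/20569 = -359797/343993 - 38894/20569 = -20779928235/7075592017 ≈ -2.9368)
V = -169960/3 (V = (-4856*35)/3 = (⅓)*(-169960) = -169960/3 ≈ -56653.)
A/V = -20779928235/(7075592017*(-169960/3)) = -20779928235/7075592017*(-3/169960) = 12467956941/240513523841864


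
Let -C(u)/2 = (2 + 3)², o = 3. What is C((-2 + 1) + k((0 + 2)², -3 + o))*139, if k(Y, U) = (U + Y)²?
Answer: -6950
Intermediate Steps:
C(u) = -50 (C(u) = -2*(2 + 3)² = -2*5² = -2*25 = -50)
C((-2 + 1) + k((0 + 2)², -3 + o))*139 = -50*139 = -6950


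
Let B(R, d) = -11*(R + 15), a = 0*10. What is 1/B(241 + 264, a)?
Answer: -1/5720 ≈ -0.00017483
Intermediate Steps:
a = 0
B(R, d) = -165 - 11*R (B(R, d) = -11*(15 + R) = -165 - 11*R)
1/B(241 + 264, a) = 1/(-165 - 11*(241 + 264)) = 1/(-165 - 11*505) = 1/(-165 - 5555) = 1/(-5720) = -1/5720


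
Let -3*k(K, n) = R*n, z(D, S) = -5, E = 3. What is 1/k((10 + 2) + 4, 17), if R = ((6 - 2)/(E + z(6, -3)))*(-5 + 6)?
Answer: 3/34 ≈ 0.088235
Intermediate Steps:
R = -2 (R = ((6 - 2)/(3 - 5))*(-5 + 6) = (4/(-2))*1 = (4*(-½))*1 = -2*1 = -2)
k(K, n) = 2*n/3 (k(K, n) = -(-2)*n/3 = 2*n/3)
1/k((10 + 2) + 4, 17) = 1/((⅔)*17) = 1/(34/3) = 3/34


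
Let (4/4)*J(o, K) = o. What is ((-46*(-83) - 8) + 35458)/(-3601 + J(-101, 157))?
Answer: -19634/1851 ≈ -10.607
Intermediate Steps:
J(o, K) = o
((-46*(-83) - 8) + 35458)/(-3601 + J(-101, 157)) = ((-46*(-83) - 8) + 35458)/(-3601 - 101) = ((3818 - 8) + 35458)/(-3702) = (3810 + 35458)*(-1/3702) = 39268*(-1/3702) = -19634/1851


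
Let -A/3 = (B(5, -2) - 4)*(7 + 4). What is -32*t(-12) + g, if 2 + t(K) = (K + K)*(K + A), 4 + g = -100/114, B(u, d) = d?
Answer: 8145706/57 ≈ 1.4291e+5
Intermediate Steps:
g = -278/57 (g = -4 - 100/114 = -4 - 100*1/114 = -4 - 50/57 = -278/57 ≈ -4.8772)
A = 198 (A = -3*(-2 - 4)*(7 + 4) = -(-18)*11 = -3*(-66) = 198)
t(K) = -2 + 2*K*(198 + K) (t(K) = -2 + (K + K)*(K + 198) = -2 + (2*K)*(198 + K) = -2 + 2*K*(198 + K))
-32*t(-12) + g = -32*(-2 + 2*(-12)² + 396*(-12)) - 278/57 = -32*(-2 + 2*144 - 4752) - 278/57 = -32*(-2 + 288 - 4752) - 278/57 = -32*(-4466) - 278/57 = 142912 - 278/57 = 8145706/57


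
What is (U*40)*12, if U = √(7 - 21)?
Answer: 480*I*√14 ≈ 1796.0*I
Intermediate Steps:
U = I*√14 (U = √(-14) = I*√14 ≈ 3.7417*I)
(U*40)*12 = ((I*√14)*40)*12 = (40*I*√14)*12 = 480*I*√14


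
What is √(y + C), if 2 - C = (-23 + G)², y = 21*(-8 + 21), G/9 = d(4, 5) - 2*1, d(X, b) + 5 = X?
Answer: 5*I*√89 ≈ 47.17*I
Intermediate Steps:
d(X, b) = -5 + X
G = -27 (G = 9*((-5 + 4) - 2*1) = 9*(-1 - 2) = 9*(-3) = -27)
y = 273 (y = 21*13 = 273)
C = -2498 (C = 2 - (-23 - 27)² = 2 - 1*(-50)² = 2 - 1*2500 = 2 - 2500 = -2498)
√(y + C) = √(273 - 2498) = √(-2225) = 5*I*√89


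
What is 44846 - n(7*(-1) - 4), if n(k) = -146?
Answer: 44992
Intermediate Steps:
44846 - n(7*(-1) - 4) = 44846 - 1*(-146) = 44846 + 146 = 44992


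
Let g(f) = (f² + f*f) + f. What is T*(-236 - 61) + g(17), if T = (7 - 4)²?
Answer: -2078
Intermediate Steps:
T = 9 (T = 3² = 9)
g(f) = f + 2*f² (g(f) = (f² + f²) + f = 2*f² + f = f + 2*f²)
T*(-236 - 61) + g(17) = 9*(-236 - 61) + 17*(1 + 2*17) = 9*(-297) + 17*(1 + 34) = -2673 + 17*35 = -2673 + 595 = -2078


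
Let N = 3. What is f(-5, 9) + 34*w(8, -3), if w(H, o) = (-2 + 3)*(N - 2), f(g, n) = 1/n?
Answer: 307/9 ≈ 34.111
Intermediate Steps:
w(H, o) = 1 (w(H, o) = (-2 + 3)*(3 - 2) = 1*1 = 1)
f(-5, 9) + 34*w(8, -3) = 1/9 + 34*1 = ⅑ + 34 = 307/9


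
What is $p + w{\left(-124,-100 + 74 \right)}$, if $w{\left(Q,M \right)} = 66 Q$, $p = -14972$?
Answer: $-23156$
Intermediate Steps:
$p + w{\left(-124,-100 + 74 \right)} = -14972 + 66 \left(-124\right) = -14972 - 8184 = -23156$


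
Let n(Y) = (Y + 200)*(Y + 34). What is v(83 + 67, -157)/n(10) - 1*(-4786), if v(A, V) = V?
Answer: 44222483/9240 ≈ 4786.0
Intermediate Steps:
n(Y) = (34 + Y)*(200 + Y) (n(Y) = (200 + Y)*(34 + Y) = (34 + Y)*(200 + Y))
v(83 + 67, -157)/n(10) - 1*(-4786) = -157/(6800 + 10² + 234*10) - 1*(-4786) = -157/(6800 + 100 + 2340) + 4786 = -157/9240 + 4786 = 44222483/9240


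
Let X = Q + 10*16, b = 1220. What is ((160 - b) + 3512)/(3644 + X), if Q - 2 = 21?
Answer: 2452/3827 ≈ 0.64071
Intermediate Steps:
Q = 23 (Q = 2 + 21 = 23)
X = 183 (X = 23 + 10*16 = 23 + 160 = 183)
((160 - b) + 3512)/(3644 + X) = ((160 - 1*1220) + 3512)/(3644 + 183) = ((160 - 1220) + 3512)/3827 = (-1060 + 3512)*(1/3827) = 2452*(1/3827) = 2452/3827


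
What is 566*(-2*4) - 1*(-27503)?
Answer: 22975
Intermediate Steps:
566*(-2*4) - 1*(-27503) = 566*(-8) + 27503 = -4528 + 27503 = 22975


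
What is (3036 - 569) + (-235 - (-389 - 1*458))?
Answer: 3079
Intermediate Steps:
(3036 - 569) + (-235 - (-389 - 1*458)) = 2467 + (-235 - (-389 - 458)) = 2467 + (-235 - 1*(-847)) = 2467 + (-235 + 847) = 2467 + 612 = 3079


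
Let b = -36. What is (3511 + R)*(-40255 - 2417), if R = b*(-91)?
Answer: -289614864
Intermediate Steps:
R = 3276 (R = -36*(-91) = 3276)
(3511 + R)*(-40255 - 2417) = (3511 + 3276)*(-40255 - 2417) = 6787*(-42672) = -289614864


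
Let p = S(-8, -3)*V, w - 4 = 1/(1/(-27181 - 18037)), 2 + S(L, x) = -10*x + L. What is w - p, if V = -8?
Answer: -45054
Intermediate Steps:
S(L, x) = -2 + L - 10*x (S(L, x) = -2 + (-10*x + L) = -2 + (L - 10*x) = -2 + L - 10*x)
w = -45214 (w = 4 + 1/(1/(-27181 - 18037)) = 4 + 1/(1/(-45218)) = 4 + 1/(-1/45218) = 4 - 45218 = -45214)
p = -160 (p = (-2 - 8 - 10*(-3))*(-8) = (-2 - 8 + 30)*(-8) = 20*(-8) = -160)
w - p = -45214 - 1*(-160) = -45214 + 160 = -45054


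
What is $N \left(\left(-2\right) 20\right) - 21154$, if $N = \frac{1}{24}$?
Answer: $- \frac{63467}{3} \approx -21156.0$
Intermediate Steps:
$N = \frac{1}{24} \approx 0.041667$
$N \left(\left(-2\right) 20\right) - 21154 = \frac{\left(-2\right) 20}{24} - 21154 = \frac{1}{24} \left(-40\right) - 21154 = - \frac{5}{3} - 21154 = - \frac{63467}{3}$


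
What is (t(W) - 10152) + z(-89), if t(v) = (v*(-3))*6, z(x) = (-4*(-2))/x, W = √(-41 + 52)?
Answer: -903536/89 - 18*√11 ≈ -10212.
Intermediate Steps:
W = √11 ≈ 3.3166
z(x) = 8/x
t(v) = -18*v (t(v) = -3*v*6 = -18*v)
(t(W) - 10152) + z(-89) = (-18*√11 - 10152) + 8/(-89) = (-10152 - 18*√11) + 8*(-1/89) = (-10152 - 18*√11) - 8/89 = -903536/89 - 18*√11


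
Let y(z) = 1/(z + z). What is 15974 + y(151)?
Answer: 4824149/302 ≈ 15974.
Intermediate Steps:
y(z) = 1/(2*z)
15974 + y(151) = 15974 + (½)/151 = 15974 + (½)*(1/151) = 15974 + 1/302 = 4824149/302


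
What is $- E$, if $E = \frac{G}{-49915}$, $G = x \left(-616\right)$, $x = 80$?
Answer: $- \frac{9856}{9983} \approx -0.98728$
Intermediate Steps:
$G = -49280$ ($G = 80 \left(-616\right) = -49280$)
$E = \frac{9856}{9983}$ ($E = - \frac{49280}{-49915} = \left(-49280\right) \left(- \frac{1}{49915}\right) = \frac{9856}{9983} \approx 0.98728$)
$- E = \left(-1\right) \frac{9856}{9983} = - \frac{9856}{9983}$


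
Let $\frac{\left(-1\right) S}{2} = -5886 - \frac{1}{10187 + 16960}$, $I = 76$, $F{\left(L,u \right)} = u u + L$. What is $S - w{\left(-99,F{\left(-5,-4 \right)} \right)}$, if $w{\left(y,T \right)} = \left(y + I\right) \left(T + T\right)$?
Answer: $\frac{333310868}{27147} \approx 12278.0$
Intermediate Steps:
$F{\left(L,u \right)} = L + u^{2}$ ($F{\left(L,u \right)} = u^{2} + L = L + u^{2}$)
$w{\left(y,T \right)} = 2 T \left(76 + y\right)$ ($w{\left(y,T \right)} = \left(y + 76\right) \left(T + T\right) = \left(76 + y\right) 2 T = 2 T \left(76 + y\right)$)
$S = \frac{319574486}{27147}$ ($S = - 2 \left(-5886 - \frac{1}{10187 + 16960}\right) = - 2 \left(-5886 - \frac{1}{27147}\right) = \left(-2\right) \left(- \frac{159787243}{27147}\right) = \frac{319574486}{27147} \approx 11772.0$)
$S - w{\left(-99,F{\left(-5,-4 \right)} \right)} = \frac{319574486}{27147} - 2 \left(-5 + \left(-4\right)^{2}\right) \left(76 - 99\right) = \frac{319574486}{27147} - 2 \left(-5 + 16\right) \left(-23\right) = \frac{319574486}{27147} - 2 \cdot 11 \left(-23\right) = \frac{319574486}{27147} - -506 = \frac{319574486}{27147} + 506 = \frac{333310868}{27147}$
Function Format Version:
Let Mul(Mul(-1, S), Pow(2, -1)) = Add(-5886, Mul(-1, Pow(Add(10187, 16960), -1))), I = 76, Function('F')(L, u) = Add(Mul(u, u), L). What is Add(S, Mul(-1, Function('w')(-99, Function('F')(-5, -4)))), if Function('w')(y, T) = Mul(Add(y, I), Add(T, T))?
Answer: Rational(333310868, 27147) ≈ 12278.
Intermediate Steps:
Function('F')(L, u) = Add(L, Pow(u, 2)) (Function('F')(L, u) = Add(Pow(u, 2), L) = Add(L, Pow(u, 2)))
Function('w')(y, T) = Mul(2, T, Add(76, y)) (Function('w')(y, T) = Mul(Add(y, 76), Add(T, T)) = Mul(Add(76, y), Mul(2, T)) = Mul(2, T, Add(76, y)))
S = Rational(319574486, 27147) (S = Mul(-2, Add(-5886, Mul(-1, Pow(Add(10187, 16960), -1)))) = Mul(-2, Add(-5886, Mul(-1, Pow(27147, -1)))) = Mul(-2, Add(-5886, Mul(-1, Rational(1, 27147)))) = Mul(-2, Add(-5886, Rational(-1, 27147))) = Mul(-2, Rational(-159787243, 27147)) = Rational(319574486, 27147) ≈ 11772.)
Add(S, Mul(-1, Function('w')(-99, Function('F')(-5, -4)))) = Add(Rational(319574486, 27147), Mul(-1, Mul(2, Add(-5, Pow(-4, 2)), Add(76, -99)))) = Add(Rational(319574486, 27147), Mul(-1, Mul(2, Add(-5, 16), -23))) = Add(Rational(319574486, 27147), Mul(-1, Mul(2, 11, -23))) = Add(Rational(319574486, 27147), Mul(-1, -506)) = Add(Rational(319574486, 27147), 506) = Rational(333310868, 27147)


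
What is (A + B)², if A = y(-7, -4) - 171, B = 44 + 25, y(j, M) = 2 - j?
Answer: 8649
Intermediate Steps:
B = 69
A = -162 (A = (2 - 1*(-7)) - 171 = (2 + 7) - 171 = 9 - 171 = -162)
(A + B)² = (-162 + 69)² = (-93)² = 8649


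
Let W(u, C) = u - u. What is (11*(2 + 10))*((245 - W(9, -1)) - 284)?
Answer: -5148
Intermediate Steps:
W(u, C) = 0
(11*(2 + 10))*((245 - W(9, -1)) - 284) = (11*(2 + 10))*((245 - 1*0) - 284) = (11*12)*((245 + 0) - 284) = 132*(245 - 284) = 132*(-39) = -5148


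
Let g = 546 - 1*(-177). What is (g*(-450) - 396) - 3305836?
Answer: -3631582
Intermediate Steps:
g = 723 (g = 546 + 177 = 723)
(g*(-450) - 396) - 3305836 = (723*(-450) - 396) - 3305836 = (-325350 - 396) - 3305836 = -325746 - 3305836 = -3631582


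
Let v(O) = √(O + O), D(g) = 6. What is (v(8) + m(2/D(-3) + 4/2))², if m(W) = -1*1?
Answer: 9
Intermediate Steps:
m(W) = -1
v(O) = √2*√O (v(O) = √(2*O) = √2*√O)
(v(8) + m(2/D(-3) + 4/2))² = (√2*√8 - 1)² = (√2*(2*√2) - 1)² = (4 - 1)² = 3² = 9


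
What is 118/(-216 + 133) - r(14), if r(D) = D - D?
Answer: -118/83 ≈ -1.4217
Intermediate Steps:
r(D) = 0
118/(-216 + 133) - r(14) = 118/(-216 + 133) - 1*0 = 118/(-83) + 0 = 118*(-1/83) + 0 = -118/83 + 0 = -118/83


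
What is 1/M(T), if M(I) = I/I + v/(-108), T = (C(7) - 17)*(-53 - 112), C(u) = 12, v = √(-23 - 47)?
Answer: 5832/5867 + 54*I*√70/5867 ≈ 0.99403 + 0.077006*I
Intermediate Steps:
v = I*√70 (v = √(-70) = I*√70 ≈ 8.3666*I)
T = 825 (T = (12 - 17)*(-53 - 112) = -5*(-165) = 825)
M(I) = 1 - I*√70/108 (M(I) = I/I + (I*√70)/(-108) = 1 + (I*√70)*(-1/108) = 1 - I*√70/108)
1/M(T) = 1/(1 - I*√70/108)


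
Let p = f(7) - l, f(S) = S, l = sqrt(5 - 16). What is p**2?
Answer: (7 - I*sqrt(11))**2 ≈ 38.0 - 46.433*I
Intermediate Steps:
l = I*sqrt(11) (l = sqrt(-11) = I*sqrt(11) ≈ 3.3166*I)
p = 7 - I*sqrt(11) ≈ 7.0 - 3.3166*I
p**2 = (7 - I*sqrt(11))**2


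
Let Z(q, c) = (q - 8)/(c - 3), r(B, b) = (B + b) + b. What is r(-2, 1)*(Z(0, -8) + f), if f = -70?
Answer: 0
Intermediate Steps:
r(B, b) = B + 2*b
Z(q, c) = (-8 + q)/(-3 + c)
r(-2, 1)*(Z(0, -8) + f) = (-2 + 2*1)*((-8 + 0)/(-3 - 8) - 70) = (-2 + 2)*(-8/(-11) - 70) = 0*(-1/11*(-8) - 70) = 0*(8/11 - 70) = 0*(-762/11) = 0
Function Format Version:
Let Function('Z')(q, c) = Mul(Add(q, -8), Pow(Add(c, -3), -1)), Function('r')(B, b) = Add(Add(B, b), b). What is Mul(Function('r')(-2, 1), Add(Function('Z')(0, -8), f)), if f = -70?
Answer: 0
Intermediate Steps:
Function('r')(B, b) = Add(B, Mul(2, b))
Function('Z')(q, c) = Mul(Pow(Add(-3, c), -1), Add(-8, q)) (Function('Z')(q, c) = Mul(Add(-8, q), Pow(Add(-3, c), -1)) = Mul(Pow(Add(-3, c), -1), Add(-8, q)))
Mul(Function('r')(-2, 1), Add(Function('Z')(0, -8), f)) = Mul(Add(-2, Mul(2, 1)), Add(Mul(Pow(Add(-3, -8), -1), Add(-8, 0)), -70)) = Mul(Add(-2, 2), Add(Mul(Pow(-11, -1), -8), -70)) = Mul(0, Add(Mul(Rational(-1, 11), -8), -70)) = Mul(0, Add(Rational(8, 11), -70)) = Mul(0, Rational(-762, 11)) = 0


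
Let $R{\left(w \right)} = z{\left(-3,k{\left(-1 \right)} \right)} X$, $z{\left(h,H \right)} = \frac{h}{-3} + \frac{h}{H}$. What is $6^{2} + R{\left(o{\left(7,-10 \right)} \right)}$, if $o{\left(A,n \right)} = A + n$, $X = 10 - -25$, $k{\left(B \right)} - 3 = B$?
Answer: $\frac{37}{2} \approx 18.5$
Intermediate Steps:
$k{\left(B \right)} = 3 + B$
$z{\left(h,H \right)} = - \frac{h}{3} + \frac{h}{H}$ ($z{\left(h,H \right)} = h \left(- \frac{1}{3}\right) + \frac{h}{H} = - \frac{h}{3} + \frac{h}{H}$)
$X = 35$ ($X = 10 + 25 = 35$)
$R{\left(w \right)} = - \frac{35}{2}$ ($R{\left(w \right)} = \left(\left(- \frac{1}{3}\right) \left(-3\right) - \frac{3}{3 - 1}\right) 35 = \left(1 - \frac{3}{2}\right) 35 = \left(- \frac{1}{2}\right) 35 = - \frac{35}{2}$)
$6^{2} + R{\left(o{\left(7,-10 \right)} \right)} = 6^{2} - \frac{35}{2} = 36 - \frac{35}{2} = \frac{37}{2}$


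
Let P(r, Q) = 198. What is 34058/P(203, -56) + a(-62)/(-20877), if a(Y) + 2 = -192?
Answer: 118511213/688941 ≈ 172.02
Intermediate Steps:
a(Y) = -194 (a(Y) = -2 - 192 = -194)
34058/P(203, -56) + a(-62)/(-20877) = 34058/198 - 194/(-20877) = 34058*(1/198) - 194*(-1/20877) = 17029/99 + 194/20877 = 118511213/688941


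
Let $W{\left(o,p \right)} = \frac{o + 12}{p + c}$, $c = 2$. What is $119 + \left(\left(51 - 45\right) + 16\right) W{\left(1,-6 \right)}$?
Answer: $\frac{95}{2} \approx 47.5$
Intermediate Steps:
$W{\left(o,p \right)} = \frac{12 + o}{2 + p}$ ($W{\left(o,p \right)} = \frac{o + 12}{p + 2} = \frac{12 + o}{2 + p}$)
$119 + \left(\left(51 - 45\right) + 16\right) W{\left(1,-6 \right)} = 119 + \left(\left(51 - 45\right) + 16\right) \frac{12 + 1}{2 - 6} = 119 + \left(6 + 16\right) \frac{1}{-4} \cdot 13 = 119 + 22 \left(\left(- \frac{1}{4}\right) 13\right) = 119 + 22 \left(- \frac{13}{4}\right) = 119 - \frac{143}{2} = \frac{95}{2}$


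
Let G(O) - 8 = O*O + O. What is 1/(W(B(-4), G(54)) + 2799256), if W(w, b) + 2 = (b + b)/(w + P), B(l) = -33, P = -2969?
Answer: 1501/4201677276 ≈ 3.5724e-7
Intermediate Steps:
G(O) = 8 + O + O² (G(O) = 8 + (O*O + O) = 8 + (O² + O) = 8 + (O + O²) = 8 + O + O²)
W(w, b) = -2 + 2*b/(-2969 + w) (W(w, b) = -2 + (b + b)/(w - 2969) = -2 + (2*b)/(-2969 + w) = -2 + 2*b/(-2969 + w))
1/(W(B(-4), G(54)) + 2799256) = 1/(2*(2969 + (8 + 54 + 54²) - 1*(-33))/(-2969 - 33) + 2799256) = 1/(2*(2969 + (8 + 54 + 2916) + 33)/(-3002) + 2799256) = 1/(2*(-1/3002)*(2969 + 2978 + 33) + 2799256) = 1/(2*(-1/3002)*5980 + 2799256) = 1/(-5980/1501 + 2799256) = 1/(4201677276/1501) = 1501/4201677276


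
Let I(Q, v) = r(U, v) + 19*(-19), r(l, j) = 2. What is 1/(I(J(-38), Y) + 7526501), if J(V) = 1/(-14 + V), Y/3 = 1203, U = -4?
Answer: 1/7526142 ≈ 1.3287e-7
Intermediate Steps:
Y = 3609 (Y = 3*1203 = 3609)
I(Q, v) = -359 (I(Q, v) = 2 + 19*(-19) = 2 - 361 = -359)
1/(I(J(-38), Y) + 7526501) = 1/(-359 + 7526501) = 1/7526142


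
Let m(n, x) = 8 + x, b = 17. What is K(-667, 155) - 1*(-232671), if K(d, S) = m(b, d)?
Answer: 232012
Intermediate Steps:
K(d, S) = 8 + d
K(-667, 155) - 1*(-232671) = (8 - 667) - 1*(-232671) = -659 + 232671 = 232012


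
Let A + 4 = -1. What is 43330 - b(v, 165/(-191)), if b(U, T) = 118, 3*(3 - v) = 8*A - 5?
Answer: 43212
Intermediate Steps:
A = -5 (A = -4 - 1 = -5)
v = 18 (v = 3 - (8*(-5) - 5)/3 = 3 - (-40 - 5)/3 = 3 - ⅓*(-45) = 3 + 15 = 18)
43330 - b(v, 165/(-191)) = 43330 - 1*118 = 43330 - 118 = 43212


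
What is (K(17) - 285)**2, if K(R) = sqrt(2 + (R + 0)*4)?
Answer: (285 - sqrt(70))**2 ≈ 76526.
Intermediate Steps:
K(R) = sqrt(2 + 4*R) (K(R) = sqrt(2 + R*4) = sqrt(2 + 4*R))
(K(17) - 285)**2 = (sqrt(2 + 4*17) - 285)**2 = (sqrt(2 + 68) - 285)**2 = (sqrt(70) - 285)**2 = (-285 + sqrt(70))**2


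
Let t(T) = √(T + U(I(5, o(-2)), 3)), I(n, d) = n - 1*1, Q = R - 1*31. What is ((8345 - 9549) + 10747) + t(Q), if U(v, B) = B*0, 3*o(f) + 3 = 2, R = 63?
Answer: 9543 + 4*√2 ≈ 9548.7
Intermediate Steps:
o(f) = -⅓ (o(f) = -1 + (⅓)*2 = -1 + ⅔ = -⅓)
Q = 32 (Q = 63 - 1*31 = 63 - 31 = 32)
I(n, d) = -1 + n (I(n, d) = n - 1 = -1 + n)
U(v, B) = 0
t(T) = √T (t(T) = √(T + 0) = √T)
((8345 - 9549) + 10747) + t(Q) = ((8345 - 9549) + 10747) + √32 = (-1204 + 10747) + 4*√2 = 9543 + 4*√2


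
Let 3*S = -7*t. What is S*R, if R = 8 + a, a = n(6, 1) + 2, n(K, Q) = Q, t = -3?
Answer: 77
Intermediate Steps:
a = 3 (a = 1 + 2 = 3)
R = 11 (R = 8 + 3 = 11)
S = 7 (S = (-7*(-3))/3 = (⅓)*21 = 7)
S*R = 7*11 = 77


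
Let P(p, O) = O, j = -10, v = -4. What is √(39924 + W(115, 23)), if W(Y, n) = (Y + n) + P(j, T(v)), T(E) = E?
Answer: √40058 ≈ 200.15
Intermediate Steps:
W(Y, n) = -4 + Y + n (W(Y, n) = (Y + n) - 4 = -4 + Y + n)
√(39924 + W(115, 23)) = √(39924 + (-4 + 115 + 23)) = √(39924 + 134) = √40058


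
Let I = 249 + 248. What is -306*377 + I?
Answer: -114865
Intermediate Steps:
I = 497
-306*377 + I = -306*377 + 497 = -115362 + 497 = -114865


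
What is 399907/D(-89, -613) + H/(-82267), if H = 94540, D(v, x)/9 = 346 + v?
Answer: 32680478149/190283571 ≈ 171.75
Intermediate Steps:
D(v, x) = 3114 + 9*v (D(v, x) = 9*(346 + v) = 3114 + 9*v)
399907/D(-89, -613) + H/(-82267) = 399907/(3114 + 9*(-89)) + 94540/(-82267) = 399907/(3114 - 801) + 94540*(-1/82267) = 399907/2313 - 94540/82267 = 32680478149/190283571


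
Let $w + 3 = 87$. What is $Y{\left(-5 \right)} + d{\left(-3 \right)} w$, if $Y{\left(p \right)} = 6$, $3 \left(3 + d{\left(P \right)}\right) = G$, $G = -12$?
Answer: $-582$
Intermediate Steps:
$w = 84$ ($w = -3 + 87 = 84$)
$d{\left(P \right)} = -7$ ($d{\left(P \right)} = -3 + \frac{1}{3} \left(-12\right) = -3 - 4 = -7$)
$Y{\left(-5 \right)} + d{\left(-3 \right)} w = 6 - 588 = -582$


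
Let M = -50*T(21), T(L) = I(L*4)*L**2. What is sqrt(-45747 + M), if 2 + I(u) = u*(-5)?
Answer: 9*sqrt(114313) ≈ 3042.9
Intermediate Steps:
I(u) = -2 - 5*u (I(u) = -2 + u*(-5) = -2 - 5*u)
T(L) = L**2*(-2 - 20*L) (T(L) = (-2 - 5*L*4)*L**2 = (-2 - 20*L)*L**2 = L**2*(-2 - 20*L))
M = 9305100 (M = -50*21**2*(-2 - 20*21) = -22050*(-2 - 420) = -22050*(-422) = -50*(-186102) = 9305100)
sqrt(-45747 + M) = sqrt(-45747 + 9305100) = sqrt(9259353) = 9*sqrt(114313)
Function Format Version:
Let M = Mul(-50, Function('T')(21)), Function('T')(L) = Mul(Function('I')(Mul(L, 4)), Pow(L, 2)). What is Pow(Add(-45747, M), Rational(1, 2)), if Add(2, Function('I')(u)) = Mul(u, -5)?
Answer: Mul(9, Pow(114313, Rational(1, 2))) ≈ 3042.9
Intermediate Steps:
Function('I')(u) = Add(-2, Mul(-5, u)) (Function('I')(u) = Add(-2, Mul(u, -5)) = Add(-2, Mul(-5, u)))
Function('T')(L) = Mul(Pow(L, 2), Add(-2, Mul(-20, L))) (Function('T')(L) = Mul(Add(-2, Mul(-5, Mul(L, 4))), Pow(L, 2)) = Mul(Add(-2, Mul(-5, Mul(4, L))), Pow(L, 2)) = Mul(Add(-2, Mul(-20, L)), Pow(L, 2)) = Mul(Pow(L, 2), Add(-2, Mul(-20, L))))
M = 9305100 (M = Mul(-50, Mul(Pow(21, 2), Add(-2, Mul(-20, 21)))) = Mul(-50, Mul(441, Add(-2, -420))) = Mul(-50, Mul(441, -422)) = Mul(-50, -186102) = 9305100)
Pow(Add(-45747, M), Rational(1, 2)) = Pow(Add(-45747, 9305100), Rational(1, 2)) = Pow(9259353, Rational(1, 2)) = Mul(9, Pow(114313, Rational(1, 2)))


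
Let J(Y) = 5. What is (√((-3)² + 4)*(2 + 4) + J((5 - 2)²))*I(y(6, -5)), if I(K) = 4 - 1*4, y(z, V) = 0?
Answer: 0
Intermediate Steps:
I(K) = 0 (I(K) = 4 - 4 = 0)
(√((-3)² + 4)*(2 + 4) + J((5 - 2)²))*I(y(6, -5)) = (√((-3)² + 4)*(2 + 4) + 5)*0 = (√(9 + 4)*6 + 5)*0 = (√13*6 + 5)*0 = (6*√13 + 5)*0 = (5 + 6*√13)*0 = 0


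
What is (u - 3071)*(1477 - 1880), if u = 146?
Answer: 1178775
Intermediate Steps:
(u - 3071)*(1477 - 1880) = (146 - 3071)*(1477 - 1880) = -2925*(-403) = 1178775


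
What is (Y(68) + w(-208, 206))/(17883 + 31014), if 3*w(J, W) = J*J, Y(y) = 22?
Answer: 43330/146691 ≈ 0.29538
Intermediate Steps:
w(J, W) = J**2/3 (w(J, W) = (J*J)/3 = J**2/3)
(Y(68) + w(-208, 206))/(17883 + 31014) = (22 + (1/3)*(-208)**2)/(17883 + 31014) = (22 + (1/3)*43264)/48897 = (22 + 43264/3)*(1/48897) = (43330/3)*(1/48897) = 43330/146691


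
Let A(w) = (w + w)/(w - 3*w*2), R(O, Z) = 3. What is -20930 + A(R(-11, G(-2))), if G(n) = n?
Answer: -104652/5 ≈ -20930.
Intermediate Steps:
A(w) = -⅖ (A(w) = (2*w)/(w - 6*w) = (2*w)/((-5*w)) = (2*w)*(-1/(5*w)) = -⅖)
-20930 + A(R(-11, G(-2))) = -20930 - ⅖ = -104652/5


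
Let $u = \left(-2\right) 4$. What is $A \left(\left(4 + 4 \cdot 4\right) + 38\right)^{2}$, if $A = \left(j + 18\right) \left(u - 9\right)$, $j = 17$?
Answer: $-2001580$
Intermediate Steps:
$u = -8$
$A = -595$ ($A = \left(17 + 18\right) \left(-8 - 9\right) = 35 \left(-17\right) = -595$)
$A \left(\left(4 + 4 \cdot 4\right) + 38\right)^{2} = - 595 \left(\left(4 + 4 \cdot 4\right) + 38\right)^{2} = - 595 \left(\left(4 + 16\right) + 38\right)^{2} = - 595 \left(20 + 38\right)^{2} = - 595 \cdot 58^{2} = \left(-595\right) 3364 = -2001580$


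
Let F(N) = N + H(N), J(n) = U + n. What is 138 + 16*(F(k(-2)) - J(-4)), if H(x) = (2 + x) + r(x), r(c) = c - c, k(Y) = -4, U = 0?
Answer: 106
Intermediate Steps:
r(c) = 0
H(x) = 2 + x (H(x) = (2 + x) + 0 = 2 + x)
J(n) = n (J(n) = 0 + n = n)
F(N) = 2 + 2*N (F(N) = N + (2 + N) = 2 + 2*N)
138 + 16*(F(k(-2)) - J(-4)) = 138 + 16*((2 + 2*(-4)) - 1*(-4)) = 138 + 16*((2 - 8) + 4) = 138 + 16*(-6 + 4) = 138 + 16*(-2) = 138 - 32 = 106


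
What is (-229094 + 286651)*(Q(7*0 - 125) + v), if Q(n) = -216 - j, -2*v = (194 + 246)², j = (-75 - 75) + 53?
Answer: -5578366883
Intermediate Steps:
j = -97 (j = -150 + 53 = -97)
v = -96800 (v = -(194 + 246)²/2 = -½*440² = -½*193600 = -96800)
Q(n) = -119 (Q(n) = -216 - 1*(-97) = -216 + 97 = -119)
(-229094 + 286651)*(Q(7*0 - 125) + v) = (-229094 + 286651)*(-119 - 96800) = 57557*(-96919) = -5578366883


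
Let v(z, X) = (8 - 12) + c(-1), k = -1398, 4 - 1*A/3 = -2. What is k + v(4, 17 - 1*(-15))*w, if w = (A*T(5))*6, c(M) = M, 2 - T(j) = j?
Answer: 222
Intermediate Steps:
T(j) = 2 - j
A = 18 (A = 12 - 3*(-2) = 12 + 6 = 18)
w = -324 (w = (18*(2 - 1*5))*6 = (18*(2 - 5))*6 = (18*(-3))*6 = -54*6 = -324)
v(z, X) = -5 (v(z, X) = (8 - 12) - 1 = -4 - 1 = -5)
k + v(4, 17 - 1*(-15))*w = -1398 - 5*(-324) = -1398 + 1620 = 222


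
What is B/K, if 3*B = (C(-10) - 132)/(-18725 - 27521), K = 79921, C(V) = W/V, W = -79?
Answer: 1241/110880796980 ≈ 1.1192e-8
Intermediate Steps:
C(V) = -79/V
B = 1241/1387380 (B = ((-79/(-10) - 132)/(-18725 - 27521))/3 = ((-79*(-1/10) - 132)/(-46246))/3 = ((79/10 - 132)*(-1/46246))/3 = (-1241/10*(-1/46246))/3 = (1/3)*(1241/462460) = 1241/1387380 ≈ 0.00089449)
B/K = (1241/1387380)/79921 = (1241/1387380)*(1/79921) = 1241/110880796980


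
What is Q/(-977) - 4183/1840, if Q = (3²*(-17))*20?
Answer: 1543609/1797680 ≈ 0.85867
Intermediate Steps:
Q = -3060 (Q = (9*(-17))*20 = -153*20 = -3060)
Q/(-977) - 4183/1840 = -3060/(-977) - 4183/1840 = -3060*(-1/977) - 4183*1/1840 = 3060/977 - 4183/1840 = 1543609/1797680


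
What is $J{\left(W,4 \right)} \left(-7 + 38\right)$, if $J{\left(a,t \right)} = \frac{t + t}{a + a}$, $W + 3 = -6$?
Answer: $- \frac{124}{9} \approx -13.778$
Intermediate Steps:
$W = -9$ ($W = -3 - 6 = -9$)
$J{\left(a,t \right)} = \frac{t}{a}$ ($J{\left(a,t \right)} = \frac{2 t}{2 a} = 2 t \frac{1}{2 a} = \frac{t}{a}$)
$J{\left(W,4 \right)} \left(-7 + 38\right) = \frac{4}{-9} \left(-7 + 38\right) = 4 \left(- \frac{1}{9}\right) 31 = \left(- \frac{4}{9}\right) 31 = - \frac{124}{9}$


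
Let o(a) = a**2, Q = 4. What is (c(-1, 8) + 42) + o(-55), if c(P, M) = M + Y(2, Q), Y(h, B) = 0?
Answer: 3075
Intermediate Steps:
c(P, M) = M (c(P, M) = M + 0 = M)
(c(-1, 8) + 42) + o(-55) = (8 + 42) + (-55)**2 = 50 + 3025 = 3075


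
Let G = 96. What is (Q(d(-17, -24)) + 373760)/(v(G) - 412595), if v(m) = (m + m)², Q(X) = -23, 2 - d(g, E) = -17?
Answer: -373737/375731 ≈ -0.99469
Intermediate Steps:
d(g, E) = 19 (d(g, E) = 2 - 1*(-17) = 2 + 17 = 19)
v(m) = 4*m² (v(m) = (2*m)² = 4*m²)
(Q(d(-17, -24)) + 373760)/(v(G) - 412595) = (-23 + 373760)/(4*96² - 412595) = 373737/(4*9216 - 412595) = 373737/(36864 - 412595) = 373737/(-375731) = 373737*(-1/375731) = -373737/375731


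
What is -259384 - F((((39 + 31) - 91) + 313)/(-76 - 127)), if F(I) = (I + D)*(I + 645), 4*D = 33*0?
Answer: -10650807500/41209 ≈ -2.5846e+5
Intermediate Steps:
D = 0 (D = (33*0)/4 = (1/4)*0 = 0)
F(I) = I*(645 + I) (F(I) = (I + 0)*(I + 645) = I*(645 + I))
-259384 - F((((39 + 31) - 91) + 313)/(-76 - 127)) = -259384 - (((39 + 31) - 91) + 313)/(-76 - 127)*(645 + (((39 + 31) - 91) + 313)/(-76 - 127)) = -259384 - ((70 - 91) + 313)/(-203)*(645 + ((70 - 91) + 313)/(-203)) = -259384 - (-21 + 313)*(-1/203)*(645 + (-21 + 313)*(-1/203)) = -259384 - 292*(-1/203)*(645 + 292*(-1/203)) = -259384 - (-292)*(645 - 292/203)/203 = -259384 - (-292)*130643/(203*203) = -259384 - 1*(-38147756/41209) = -259384 + 38147756/41209 = -10650807500/41209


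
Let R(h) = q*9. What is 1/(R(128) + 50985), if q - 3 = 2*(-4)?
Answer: 1/50940 ≈ 1.9631e-5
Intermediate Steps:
q = -5 (q = 3 + 2*(-4) = 3 - 8 = -5)
R(h) = -45 (R(h) = -5*9 = -45)
1/(R(128) + 50985) = 1/(-45 + 50985) = 1/50940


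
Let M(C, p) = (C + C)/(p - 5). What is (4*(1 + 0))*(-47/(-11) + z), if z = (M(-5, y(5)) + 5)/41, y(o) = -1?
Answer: 24004/1353 ≈ 17.741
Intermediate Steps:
M(C, p) = 2*C/(-5 + p) (M(C, p) = (2*C)/(-5 + p) = 2*C/(-5 + p))
z = 20/123 (z = (2*(-5)/(-5 - 1) + 5)/41 = (2*(-5)/(-6) + 5)*(1/41) = (2*(-5)*(-⅙) + 5)*(1/41) = (5/3 + 5)*(1/41) = (20/3)*(1/41) = 20/123 ≈ 0.16260)
(4*(1 + 0))*(-47/(-11) + z) = (4*(1 + 0))*(-47/(-11) + 20/123) = (4*1)*(-47*(-1/11) + 20/123) = 4*(47/11 + 20/123) = 4*(6001/1353) = 24004/1353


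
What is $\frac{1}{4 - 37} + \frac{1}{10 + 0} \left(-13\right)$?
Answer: $- \frac{439}{330} \approx -1.3303$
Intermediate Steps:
$\frac{1}{4 - 37} + \frac{1}{10 + 0} \left(-13\right) = \frac{1}{-33} + \frac{1}{10} \left(-13\right) = - \frac{1}{33} + \frac{1}{10} \left(-13\right) = - \frac{1}{33} - \frac{13}{10} = - \frac{439}{330}$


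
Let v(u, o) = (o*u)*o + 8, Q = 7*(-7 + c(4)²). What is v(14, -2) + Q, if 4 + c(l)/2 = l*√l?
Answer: 463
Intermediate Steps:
c(l) = -8 + 2*l^(3/2) (c(l) = -8 + 2*(l*√l) = -8 + 2*l^(3/2))
Q = 399 (Q = 7*(-7 + (-8 + 2*4^(3/2))²) = 7*(-7 + (-8 + 2*8)²) = 7*(-7 + (-8 + 16)²) = 7*(-7 + 8²) = 7*(-7 + 64) = 7*57 = 399)
v(u, o) = 8 + u*o² (v(u, o) = u*o² + 8 = 8 + u*o²)
v(14, -2) + Q = (8 + 14*(-2)²) + 399 = (8 + 14*4) + 399 = (8 + 56) + 399 = 64 + 399 = 463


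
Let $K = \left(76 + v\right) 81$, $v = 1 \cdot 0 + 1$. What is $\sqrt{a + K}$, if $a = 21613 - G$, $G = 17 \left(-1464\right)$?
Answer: $\sqrt{52738} \approx 229.65$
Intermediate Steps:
$G = -24888$
$v = 1$ ($v = 0 + 1 = 1$)
$a = 46501$ ($a = 21613 - -24888 = 21613 + 24888 = 46501$)
$K = 6237$ ($K = \left(76 + 1\right) 81 = 77 \cdot 81 = 6237$)
$\sqrt{a + K} = \sqrt{46501 + 6237} = \sqrt{52738}$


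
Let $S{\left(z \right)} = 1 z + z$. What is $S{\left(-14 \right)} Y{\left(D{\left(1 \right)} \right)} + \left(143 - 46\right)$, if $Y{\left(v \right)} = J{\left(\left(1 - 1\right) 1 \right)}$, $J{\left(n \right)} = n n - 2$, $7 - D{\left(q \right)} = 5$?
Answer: $153$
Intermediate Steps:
$D{\left(q \right)} = 2$ ($D{\left(q \right)} = 7 - 5 = 2$)
$S{\left(z \right)} = 2 z$ ($S{\left(z \right)} = z + z = 2 z$)
$J{\left(n \right)} = -2 + n^{2}$ ($J{\left(n \right)} = n^{2} - 2 = -2 + n^{2}$)
$Y{\left(v \right)} = -2$ ($Y{\left(v \right)} = -2 + \left(\left(1 - 1\right) 1\right)^{2} = -2 + \left(0 \cdot 1\right)^{2} = -2 + 0^{2} = -2 + 0 = -2$)
$S{\left(-14 \right)} Y{\left(D{\left(1 \right)} \right)} + \left(143 - 46\right) = 2 \left(-14\right) \left(-2\right) + \left(143 - 46\right) = \left(-28\right) \left(-2\right) + 97 = 56 + 97 = 153$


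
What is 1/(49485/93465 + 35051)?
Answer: 6231/218406080 ≈ 2.8529e-5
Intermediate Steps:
1/(49485/93465 + 35051) = 1/(49485*(1/93465) + 35051) = 1/(3299/6231 + 35051) = 1/(218406080/6231) = 6231/218406080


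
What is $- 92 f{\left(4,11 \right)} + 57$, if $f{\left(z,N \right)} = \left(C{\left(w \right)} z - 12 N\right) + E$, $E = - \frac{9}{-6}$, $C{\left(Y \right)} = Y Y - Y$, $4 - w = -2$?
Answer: $1023$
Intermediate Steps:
$w = 6$ ($w = 4 - -2 = 4 + 2 = 6$)
$C{\left(Y \right)} = Y^{2} - Y$
$E = \frac{3}{2}$ ($E = \left(-9\right) \left(- \frac{1}{6}\right) = \frac{3}{2} \approx 1.5$)
$f{\left(z,N \right)} = \frac{3}{2} - 12 N + 30 z$ ($f{\left(z,N \right)} = \left(6 \left(-1 + 6\right) z - 12 N\right) + \frac{3}{2} = \left(6 \cdot 5 z - 12 N\right) + \frac{3}{2} = \left(30 z - 12 N\right) + \frac{3}{2} = \left(- 12 N + 30 z\right) + \frac{3}{2} = \frac{3}{2} - 12 N + 30 z$)
$- 92 f{\left(4,11 \right)} + 57 = - 92 \left(\frac{3}{2} - 132 + 30 \cdot 4\right) + 57 = - 92 \left(\frac{3}{2} - 132 + 120\right) + 57 = \left(-92\right) \left(- \frac{21}{2}\right) + 57 = 966 + 57 = 1023$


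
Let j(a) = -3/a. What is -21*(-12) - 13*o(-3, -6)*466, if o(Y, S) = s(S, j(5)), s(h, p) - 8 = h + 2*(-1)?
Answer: 252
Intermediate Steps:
s(h, p) = 6 + h (s(h, p) = 8 + (h + 2*(-1)) = 8 + (h - 2) = 8 + (-2 + h) = 6 + h)
o(Y, S) = 6 + S
-21*(-12) - 13*o(-3, -6)*466 = -21*(-12) - 13*(6 - 6)*466 = 252 - 13*0*466 = 252 + 0*466 = 252 + 0 = 252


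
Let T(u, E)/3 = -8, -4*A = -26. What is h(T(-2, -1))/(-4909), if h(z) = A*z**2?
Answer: -3744/4909 ≈ -0.76268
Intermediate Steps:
A = 13/2 (A = -1/4*(-26) = 13/2 ≈ 6.5000)
T(u, E) = -24 (T(u, E) = 3*(-8) = -24)
h(z) = 13*z**2/2
h(T(-2, -1))/(-4909) = ((13/2)*(-24)**2)/(-4909) = ((13/2)*576)*(-1/4909) = 3744*(-1/4909) = -3744/4909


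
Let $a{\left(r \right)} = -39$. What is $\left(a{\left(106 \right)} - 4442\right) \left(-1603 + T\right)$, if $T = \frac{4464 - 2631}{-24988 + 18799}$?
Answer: $\frac{14821355600}{2063} \approx 7.1844 \cdot 10^{6}$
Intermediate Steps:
$T = - \frac{611}{2063}$ ($T = \frac{1833}{-6189} = 1833 \left(- \frac{1}{6189}\right) = - \frac{611}{2063} \approx -0.29617$)
$\left(a{\left(106 \right)} - 4442\right) \left(-1603 + T\right) = \left(-39 - 4442\right) \left(-1603 - \frac{611}{2063}\right) = \left(-4481\right) \left(- \frac{3307600}{2063}\right) = \frac{14821355600}{2063}$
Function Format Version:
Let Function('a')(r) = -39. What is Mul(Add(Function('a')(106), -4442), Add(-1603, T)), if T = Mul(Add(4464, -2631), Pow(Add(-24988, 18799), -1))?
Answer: Rational(14821355600, 2063) ≈ 7.1844e+6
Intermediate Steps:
T = Rational(-611, 2063) (T = Mul(1833, Pow(-6189, -1)) = Mul(1833, Rational(-1, 6189)) = Rational(-611, 2063) ≈ -0.29617)
Mul(Add(Function('a')(106), -4442), Add(-1603, T)) = Mul(Add(-39, -4442), Add(-1603, Rational(-611, 2063))) = Mul(-4481, Rational(-3307600, 2063)) = Rational(14821355600, 2063)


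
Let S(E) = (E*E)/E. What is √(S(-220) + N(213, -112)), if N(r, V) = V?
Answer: 2*I*√83 ≈ 18.221*I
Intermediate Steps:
S(E) = E (S(E) = E²/E = E)
√(S(-220) + N(213, -112)) = √(-220 - 112) = √(-332) = 2*I*√83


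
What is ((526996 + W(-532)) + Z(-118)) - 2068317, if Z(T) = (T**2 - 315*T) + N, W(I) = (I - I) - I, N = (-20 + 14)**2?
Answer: -1489659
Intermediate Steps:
N = 36 (N = (-6)**2 = 36)
W(I) = -I (W(I) = 0 - I = -I)
Z(T) = 36 + T**2 - 315*T (Z(T) = (T**2 - 315*T) + 36 = 36 + T**2 - 315*T)
((526996 + W(-532)) + Z(-118)) - 2068317 = ((526996 - 1*(-532)) + (36 + (-118)**2 - 315*(-118))) - 2068317 = ((526996 + 532) + (36 + 13924 + 37170)) - 2068317 = (527528 + 51130) - 2068317 = 578658 - 2068317 = -1489659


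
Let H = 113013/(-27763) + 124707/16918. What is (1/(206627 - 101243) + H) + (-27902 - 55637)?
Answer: -187948785882495521/2249921737848 ≈ -83536.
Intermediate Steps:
H = 140935137/42699494 (H = 113013*(-1/27763) + 124707*(1/16918) = -113013/27763 + 11337/1538 = 140935137/42699494 ≈ 3.3006)
(1/(206627 - 101243) + H) + (-27902 - 55637) = (1/(206627 - 101243) + 140935137/42699494) + (-27902 - 55637) = (1/105384 + 140935137/42699494) - 83539 = 7426175588551/2249921737848 - 83539 = -187948785882495521/2249921737848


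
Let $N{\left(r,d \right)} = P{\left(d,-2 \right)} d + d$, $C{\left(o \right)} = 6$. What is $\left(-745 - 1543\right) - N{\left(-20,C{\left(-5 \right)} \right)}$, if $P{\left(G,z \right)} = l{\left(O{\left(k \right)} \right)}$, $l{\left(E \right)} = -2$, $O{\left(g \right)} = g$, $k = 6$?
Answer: $-2282$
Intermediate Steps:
$P{\left(G,z \right)} = -2$
$N{\left(r,d \right)} = - d$ ($N{\left(r,d \right)} = - 2 d + d = - d$)
$\left(-745 - 1543\right) - N{\left(-20,C{\left(-5 \right)} \right)} = \left(-745 - 1543\right) - \left(-1\right) 6 = \left(-745 - 1543\right) - -6 = -2288 + 6 = -2282$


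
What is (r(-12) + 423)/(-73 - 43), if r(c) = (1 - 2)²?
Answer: -106/29 ≈ -3.6552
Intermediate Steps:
r(c) = 1 (r(c) = (-1)² = 1)
(r(-12) + 423)/(-73 - 43) = (1 + 423)/(-73 - 43) = 424/(-116) = 424*(-1/116) = -106/29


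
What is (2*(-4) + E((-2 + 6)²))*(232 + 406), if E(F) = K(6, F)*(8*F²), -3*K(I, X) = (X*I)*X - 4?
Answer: -2001763280/3 ≈ -6.6725e+8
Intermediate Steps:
K(I, X) = 4/3 - I*X²/3 (K(I, X) = -((X*I)*X - 4)/3 = -((I*X)*X - 4)/3 = -(I*X² - 4)/3 = -(-4 + I*X²)/3 = 4/3 - I*X²/3)
E(F) = 8*F²*(4/3 - 2*F²) (E(F) = (4/3 - ⅓*6*F²)*(8*F²) = (4/3 - 2*F²)*(8*F²) = 8*F²*(4/3 - 2*F²))
(2*(-4) + E((-2 + 6)²))*(232 + 406) = (2*(-4) + 16*((-2 + 6)²)²*(⅔ - ((-2 + 6)²)²))*(232 + 406) = (-8 + 16*(4²)²*(⅔ - (4²)²))*638 = (-8 + 16*16²*(⅔ - 1*16²))*638 = (-8 + 16*256*(⅔ - 1*256))*638 = (-8 + 16*256*(⅔ - 256))*638 = (-8 + 16*256*(-766/3))*638 = (-8 - 3137536/3)*638 = -3137560/3*638 = -2001763280/3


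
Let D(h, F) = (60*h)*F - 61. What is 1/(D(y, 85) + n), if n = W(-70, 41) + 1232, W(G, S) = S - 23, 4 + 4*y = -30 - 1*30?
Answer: -1/80411 ≈ -1.2436e-5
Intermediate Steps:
y = -16 (y = -1 + (-30 - 1*30)/4 = -1 + (-30 - 30)/4 = -1 + (¼)*(-60) = -1 - 15 = -16)
D(h, F) = -61 + 60*F*h (D(h, F) = 60*F*h - 61 = -61 + 60*F*h)
W(G, S) = -23 + S
n = 1250 (n = (-23 + 41) + 1232 = 18 + 1232 = 1250)
1/(D(y, 85) + n) = 1/((-61 + 60*85*(-16)) + 1250) = 1/((-61 - 81600) + 1250) = 1/(-81661 + 1250) = 1/(-80411) = -1/80411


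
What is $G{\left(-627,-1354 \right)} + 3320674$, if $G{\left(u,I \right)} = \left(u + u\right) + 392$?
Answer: $3319812$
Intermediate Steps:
$G{\left(u,I \right)} = 392 + 2 u$ ($G{\left(u,I \right)} = 2 u + 392 = 392 + 2 u$)
$G{\left(-627,-1354 \right)} + 3320674 = \left(392 + 2 \left(-627\right)\right) + 3320674 = \left(392 - 1254\right) + 3320674 = -862 + 3320674 = 3319812$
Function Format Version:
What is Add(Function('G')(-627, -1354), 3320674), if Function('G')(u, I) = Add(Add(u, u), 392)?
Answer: 3319812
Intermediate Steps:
Function('G')(u, I) = Add(392, Mul(2, u)) (Function('G')(u, I) = Add(Mul(2, u), 392) = Add(392, Mul(2, u)))
Add(Function('G')(-627, -1354), 3320674) = Add(Add(392, Mul(2, -627)), 3320674) = Add(Add(392, -1254), 3320674) = Add(-862, 3320674) = 3319812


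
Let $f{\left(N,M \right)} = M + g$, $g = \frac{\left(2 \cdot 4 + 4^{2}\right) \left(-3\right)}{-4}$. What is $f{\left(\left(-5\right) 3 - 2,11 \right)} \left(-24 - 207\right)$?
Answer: $-6699$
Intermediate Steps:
$g = 18$ ($g = \left(8 + 16\right) \left(-3\right) \left(- \frac{1}{4}\right) = 24 \left(-3\right) \left(- \frac{1}{4}\right) = \left(-72\right) \left(- \frac{1}{4}\right) = 18$)
$f{\left(N,M \right)} = 18 + M$ ($f{\left(N,M \right)} = M + 18 = 18 + M$)
$f{\left(\left(-5\right) 3 - 2,11 \right)} \left(-24 - 207\right) = \left(18 + 11\right) \left(-24 - 207\right) = 29 \left(-231\right) = -6699$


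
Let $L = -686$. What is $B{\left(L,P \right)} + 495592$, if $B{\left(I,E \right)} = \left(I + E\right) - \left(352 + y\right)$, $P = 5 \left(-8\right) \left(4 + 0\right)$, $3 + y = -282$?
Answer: $494679$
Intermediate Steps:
$y = -285$ ($y = -3 - 282 = -285$)
$P = -160$ ($P = \left(-40\right) 4 = -160$)
$B{\left(I,E \right)} = -67 + E + I$ ($B{\left(I,E \right)} = \left(I + E\right) - 67 = \left(E + I\right) + \left(-352 + 285\right) = \left(E + I\right) - 67 = -67 + E + I$)
$B{\left(L,P \right)} + 495592 = \left(-67 - 160 - 686\right) + 495592 = -913 + 495592 = 494679$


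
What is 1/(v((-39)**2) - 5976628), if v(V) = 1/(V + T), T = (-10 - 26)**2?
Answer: -2817/16836161075 ≈ -1.6732e-7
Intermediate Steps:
T = 1296 (T = (-36)**2 = 1296)
v(V) = 1/(1296 + V) (v(V) = 1/(V + 1296) = 1/(1296 + V))
1/(v((-39)**2) - 5976628) = 1/(1/(1296 + (-39)**2) - 5976628) = 1/(1/(1296 + 1521) - 5976628) = 1/(1/2817 - 5976628) = 1/(-16836161075/2817) = -2817/16836161075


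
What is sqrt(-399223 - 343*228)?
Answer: I*sqrt(477427) ≈ 690.96*I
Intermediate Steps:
sqrt(-399223 - 343*228) = sqrt(-399223 - 78204) = sqrt(-477427) = I*sqrt(477427)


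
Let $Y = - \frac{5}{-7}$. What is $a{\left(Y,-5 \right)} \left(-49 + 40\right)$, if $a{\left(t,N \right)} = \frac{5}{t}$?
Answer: $-63$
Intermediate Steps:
$Y = \frac{5}{7}$ ($Y = \left(-5\right) \left(- \frac{1}{7}\right) = \frac{5}{7} \approx 0.71429$)
$a{\left(Y,-5 \right)} \left(-49 + 40\right) = \frac{5}{\frac{5}{7}} \left(-49 + 40\right) = 5 \cdot \frac{7}{5} \left(-9\right) = 7 \left(-9\right) = -63$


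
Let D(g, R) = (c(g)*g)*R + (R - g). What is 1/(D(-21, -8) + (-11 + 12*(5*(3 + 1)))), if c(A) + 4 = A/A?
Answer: -1/262 ≈ -0.0038168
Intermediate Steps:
c(A) = -3 (c(A) = -4 + A/A = -4 + 1 = -3)
D(g, R) = R - g - 3*R*g (D(g, R) = (-3*g)*R + (R - g) = -3*R*g + (R - g) = R - g - 3*R*g)
1/(D(-21, -8) + (-11 + 12*(5*(3 + 1)))) = 1/((-8 - 1*(-21) - 3*(-8)*(-21)) + (-11 + 12*(5*(3 + 1)))) = 1/((-8 + 21 - 504) + (-11 + 12*(5*4))) = 1/(-491 + (-11 + 12*20)) = 1/(-491 + (-11 + 240)) = 1/(-491 + 229) = 1/(-262) = -1/262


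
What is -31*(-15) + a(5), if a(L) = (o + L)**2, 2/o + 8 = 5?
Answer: 4354/9 ≈ 483.78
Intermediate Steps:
o = -2/3 (o = 2/(-8 + 5) = 2/(-3) = 2*(-1/3) = -2/3 ≈ -0.66667)
a(L) = (-2/3 + L)**2
-31*(-15) + a(5) = -31*(-15) + (-2 + 3*5)**2/9 = 465 + (-2 + 15)**2/9 = 465 + (1/9)*13**2 = 465 + (1/9)*169 = 465 + 169/9 = 4354/9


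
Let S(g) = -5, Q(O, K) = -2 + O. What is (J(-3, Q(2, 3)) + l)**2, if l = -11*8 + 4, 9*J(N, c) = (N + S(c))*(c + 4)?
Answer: 620944/81 ≈ 7666.0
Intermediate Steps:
J(N, c) = (-5 + N)*(4 + c)/9 (J(N, c) = ((N - 5)*(c + 4))/9 = ((-5 + N)*(4 + c))/9 = (-5 + N)*(4 + c)/9)
l = -84 (l = -88 + 4 = -84)
(J(-3, Q(2, 3)) + l)**2 = ((-20/9 - 5*(-2 + 2)/9 + (4/9)*(-3) + (1/9)*(-3)*(-2 + 2)) - 84)**2 = ((-20/9 - 5/9*0 - 4/3 + (1/9)*(-3)*0) - 84)**2 = ((-20/9 + 0 - 4/3 + 0) - 84)**2 = (-32/9 - 84)**2 = (-788/9)**2 = 620944/81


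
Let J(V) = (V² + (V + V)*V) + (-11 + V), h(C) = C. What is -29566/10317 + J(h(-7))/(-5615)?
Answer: -167343983/57929955 ≈ -2.8887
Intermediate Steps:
J(V) = -11 + V + 3*V² (J(V) = (V² + (2*V)*V) + (-11 + V) = (V² + 2*V²) + (-11 + V) = 3*V² + (-11 + V) = -11 + V + 3*V²)
-29566/10317 + J(h(-7))/(-5615) = -29566/10317 + (-11 - 7 + 3*(-7)²)/(-5615) = -29566*1/10317 + (-11 - 7 + 3*49)*(-1/5615) = -29566/10317 + (-11 - 7 + 147)*(-1/5615) = -29566/10317 + 129*(-1/5615) = -29566/10317 - 129/5615 = -167343983/57929955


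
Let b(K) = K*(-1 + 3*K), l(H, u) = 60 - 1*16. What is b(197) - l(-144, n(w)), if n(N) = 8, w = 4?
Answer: 116186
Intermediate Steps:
l(H, u) = 44 (l(H, u) = 60 - 16 = 44)
b(197) - l(-144, n(w)) = 197*(-1 + 3*197) - 1*44 = 197*(-1 + 591) - 44 = 197*590 - 44 = 116230 - 44 = 116186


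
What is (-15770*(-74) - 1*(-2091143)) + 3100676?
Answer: 6358799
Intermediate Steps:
(-15770*(-74) - 1*(-2091143)) + 3100676 = (1166980 + 2091143) + 3100676 = 3258123 + 3100676 = 6358799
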